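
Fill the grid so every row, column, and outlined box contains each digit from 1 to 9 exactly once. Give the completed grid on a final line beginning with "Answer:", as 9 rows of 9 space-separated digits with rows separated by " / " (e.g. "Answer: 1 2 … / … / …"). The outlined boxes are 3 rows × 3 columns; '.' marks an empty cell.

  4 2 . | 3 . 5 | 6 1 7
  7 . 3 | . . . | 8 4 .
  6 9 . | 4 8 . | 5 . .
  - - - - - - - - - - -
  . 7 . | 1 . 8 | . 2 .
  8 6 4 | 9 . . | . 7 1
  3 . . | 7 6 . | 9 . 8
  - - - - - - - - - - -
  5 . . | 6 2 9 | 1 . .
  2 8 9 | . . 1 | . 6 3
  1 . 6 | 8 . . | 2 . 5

Step 1. [r5c6∈{2,3}] in row 5, 2 fits only at r5c6 ⇒ r5c6=2.
Step 2. [r9c6∈{3,4,7}] col 6 places 3 nowhere but r9c6, so r9c6=3.
Step 3. [r7c9∈{4}] r7c9 is down to just 4 ⇒ r7c9=4.
Step 4. [r8c5∈{4,5,7}] r8c5 is the only open cell in row 8 admitting 4, so r8c5=4.
Step 5. [r4c3∈{5}] r4c3's peers cover all but 5. So r4c3=5.
Step 6. [r4c5∈{3}] r4c5 has the single candidate 3, so r4c5=3.
Step 7. [r6c2∈{1}] r6c2 has the single candidate 1. So r6c2=1.
Step 8. [r2c9∈{2,9}] 9 has one home in col 9: r2c9 ⇒ r2c9=9.
Step 9. [r2c2∈{5}] r2c2 is down to just 5, so r2c2=5.
Step 10. [r2c4∈{2}] nothing but 2 survives at r2c4 ⇒ r2c4=2.
Step 11. [r3c3∈{1}] r3c3's peers cover all but 1. So r3c3=1.
Step 12. [r7c2∈{3}] only 3 remains possible at r7c2. So r7c2=3.
Step 13. [r2c5∈{1}] only 1 remains possible at r2c5. So r2c5=1.
Step 14. [r4c1∈{9}] nothing but 9 survives at r4c1 ⇒ r4c1=9.
Step 15. [r9c5∈{7}] r9c5 is down to just 7 ⇒ r9c5=7.
Step 16. [r6c3∈{2}] nothing but 2 survives at r6c3. So r6c3=2.
Step 17. [r7c3∈{7}] r7c3 has the single candidate 7. So r7c3=7.
Step 18. [r1c3∈{8}] r1c3 is down to just 8. So r1c3=8.
Step 19. [r5c5∈{5}] nothing but 5 survives at r5c5 ⇒ r5c5=5.
Step 20. [r4c7∈{4}] nothing but 4 survives at r4c7 ⇒ r4c7=4.
Step 21. [r6c8∈{5}] only 5 remains possible at r6c8. So r6c8=5.
Step 22. [r1c5∈{9}] only 9 remains possible at r1c5. So r1c5=9.
Step 23. [r3c8∈{3}] r3c8's peers cover all but 3, so r3c8=3.
Step 24. [r8c4∈{5}] nothing but 5 survives at r8c4 ⇒ r8c4=5.
Step 25. [r4c9∈{6}] nothing but 6 survives at r4c9 ⇒ r4c9=6.
Step 26. [r6c6∈{4}] only 4 remains possible at r6c6, so r6c6=4.
Step 27. [r7c8∈{8}] nothing but 8 survives at r7c8 ⇒ r7c8=8.
Step 28. [r3c6∈{7}] r3c6's peers cover all but 7. So r3c6=7.
Step 29. [r5c7∈{3}] r5c7's peers cover all but 3, so r5c7=3.
Step 30. [r9c8∈{9}] r9c8 has the single candidate 9. So r9c8=9.
Step 31. [r2c6∈{6}] r2c6 is down to just 6. So r2c6=6.
Step 32. [r8c7∈{7}] r8c7 is down to just 7 ⇒ r8c7=7.
Step 33. [r9c2∈{4}] r9c2 has the single candidate 4, so r9c2=4.
Step 34. [r3c9∈{2}] r3c9's peers cover all but 2 ⇒ r3c9=2.

Answer: 4 2 8 3 9 5 6 1 7 / 7 5 3 2 1 6 8 4 9 / 6 9 1 4 8 7 5 3 2 / 9 7 5 1 3 8 4 2 6 / 8 6 4 9 5 2 3 7 1 / 3 1 2 7 6 4 9 5 8 / 5 3 7 6 2 9 1 8 4 / 2 8 9 5 4 1 7 6 3 / 1 4 6 8 7 3 2 9 5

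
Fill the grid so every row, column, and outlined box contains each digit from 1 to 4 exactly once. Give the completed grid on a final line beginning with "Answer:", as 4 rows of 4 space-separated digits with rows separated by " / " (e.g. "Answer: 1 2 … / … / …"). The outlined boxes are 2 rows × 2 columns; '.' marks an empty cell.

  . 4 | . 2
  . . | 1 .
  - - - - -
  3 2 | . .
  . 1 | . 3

Step 1. [r3c3∈{4}] r3c3's peers cover all but 4 ⇒ r3c3=4.
Step 2. [r2c1∈{2}] only 2 remains possible at r2c1 ⇒ r2c1=2.
Step 3. [r2c4∈{4}] r2c4 has the single candidate 4 ⇒ r2c4=4.
Step 4. [r3c4∈{1}] r3c4 has the single candidate 1 ⇒ r3c4=1.
Step 5. [r4c3∈{2}] r4c3 has the single candidate 2, so r4c3=2.
Step 6. [r2c2∈{3}] nothing but 3 survives at r2c2. So r2c2=3.
Step 7. [r1c1∈{1}] r1c1 is down to just 1 ⇒ r1c1=1.
Step 8. [r1c3∈{3}] r1c3 is down to just 3 ⇒ r1c3=3.
Step 9. [r4c1∈{4}] nothing but 4 survives at r4c1, so r4c1=4.

Answer: 1 4 3 2 / 2 3 1 4 / 3 2 4 1 / 4 1 2 3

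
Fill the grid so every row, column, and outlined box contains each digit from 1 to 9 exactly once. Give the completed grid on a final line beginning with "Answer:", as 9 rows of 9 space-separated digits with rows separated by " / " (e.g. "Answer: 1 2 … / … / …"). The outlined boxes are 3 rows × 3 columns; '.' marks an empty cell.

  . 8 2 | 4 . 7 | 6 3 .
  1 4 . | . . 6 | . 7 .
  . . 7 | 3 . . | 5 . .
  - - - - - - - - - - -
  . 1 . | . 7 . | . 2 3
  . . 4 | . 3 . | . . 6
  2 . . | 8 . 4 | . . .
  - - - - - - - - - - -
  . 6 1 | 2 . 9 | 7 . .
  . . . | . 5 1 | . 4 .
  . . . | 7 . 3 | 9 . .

Step 1. [r3c2∈{9}] only 9 remains possible at r3c2. So r3c2=9.
Step 2. [r7c1∈{3,4,5,8}] row 7 places 3 nowhere but r7c1. So r7c1=3.
Step 3. [r6c7∈{1}] r6c7 is down to just 1, so r6c7=1.
Step 4. [r5c7∈{8}] nothing but 8 survives at r5c7. So r5c7=8.
Step 5. [r3c6∈{2,8}] 8 has one home in col 6: r3c6, so r3c6=8.
Step 6. [r2c9∈{2,8,9}] across row 2, 8 lands solely at r2c9, so r2c9=8.
Step 7. [r4c6∈{5}] only 5 remains possible at r4c6. So r4c6=5.
Step 8. [r3c8∈{1}] only 1 remains possible at r3c8, so r3c8=1.
Step 9. [r8c9∈{2}] r8c9 is down to just 2 ⇒ r8c9=2.
Step 10. [r7c9∈{5}] r7c9 has the single candidate 5. So r7c9=5.
Step 11. [r8c2∈{7}] r8c2 has the single candidate 7, so r8c2=7.
Step 12. [r5c2∈{5}] r5c2's peers cover all but 5, so r5c2=5.
Step 13. [r5c8∈{9}] r5c8 is down to just 9. So r5c8=9.
Step 14. [r9c1∈{4,5,8}] r9c1 is the only open cell in col 1 admitting 4. So r9c1=4.
Step 15. [r8c4∈{6}] nothing but 6 survives at r8c4. So r8c4=6.
Step 16. [r4c4∈{9}] r4c4 has the single candidate 9 ⇒ r4c4=9.
Step 17. [r6c3∈{3,6,9}] row 6 places 9 nowhere but r6c3. So r6c3=9.
Step 18. [r9c5∈{8}] r9c5 is down to just 8. So r9c5=8.
Step 19. [r4c3∈{6,8}] col 3 places 6 nowhere but r4c3. So r4c3=6.
Step 20. [r2c5∈{2,9}] row 2 places 9 nowhere but r2c5, so r2c5=9.
Step 21. [r4c1∈{8}] r4c1 is down to just 8, so r4c1=8.
Step 22. [r2c3∈{3,5}] 3 has one home in row 2: r2c3 ⇒ r2c3=3.
Step 23. [r8c1∈{9}] nothing but 9 survives at r8c1. So r8c1=9.
Step 24. [r9c2∈{2}] nothing but 2 survives at r9c2. So r9c2=2.
Step 25. [r7c8∈{8}] r7c8 has the single candidate 8 ⇒ r7c8=8.
Step 26. [r2c7∈{2}] r2c7 is down to just 2 ⇒ r2c7=2.
Step 27. [r6c8∈{5}] r6c8 is down to just 5 ⇒ r6c8=5.
Step 28. [r2c4∈{5}] nothing but 5 survives at r2c4 ⇒ r2c4=5.
Step 29. [r1c1∈{5}] r1c1 is down to just 5. So r1c1=5.
Step 30. [r5c1∈{7}] r5c1's peers cover all but 7 ⇒ r5c1=7.
Step 31. [r6c9∈{7}] r6c9's peers cover all but 7, so r6c9=7.
Step 32. [r3c9∈{4}] only 4 remains possible at r3c9. So r3c9=4.
Step 33. [r7c5∈{4}] r7c5's peers cover all but 4, so r7c5=4.
Step 34. [r9c3∈{5}] nothing but 5 survives at r9c3, so r9c3=5.
Step 35. [r3c5∈{2}] r3c5's peers cover all but 2. So r3c5=2.
Step 36. [r6c5∈{6}] r6c5's peers cover all but 6. So r6c5=6.
Step 37. [r8c3∈{8}] r8c3 is down to just 8 ⇒ r8c3=8.
Step 38. [r9c8∈{6}] r9c8 has the single candidate 6 ⇒ r9c8=6.
Step 39. [r9c9∈{1}] r9c9 has the single candidate 1. So r9c9=1.
Step 40. [r8c7∈{3}] only 3 remains possible at r8c7. So r8c7=3.
Step 41. [r1c5∈{1}] nothing but 1 survives at r1c5, so r1c5=1.
Step 42. [r5c4∈{1}] only 1 remains possible at r5c4. So r5c4=1.
Step 43. [r3c1∈{6}] nothing but 6 survives at r3c1. So r3c1=6.
Step 44. [r5c6∈{2}] only 2 remains possible at r5c6 ⇒ r5c6=2.
Step 45. [r6c2∈{3}] only 3 remains possible at r6c2 ⇒ r6c2=3.
Step 46. [r1c9∈{9}] only 9 remains possible at r1c9. So r1c9=9.
Step 47. [r4c7∈{4}] r4c7's peers cover all but 4, so r4c7=4.

Answer: 5 8 2 4 1 7 6 3 9 / 1 4 3 5 9 6 2 7 8 / 6 9 7 3 2 8 5 1 4 / 8 1 6 9 7 5 4 2 3 / 7 5 4 1 3 2 8 9 6 / 2 3 9 8 6 4 1 5 7 / 3 6 1 2 4 9 7 8 5 / 9 7 8 6 5 1 3 4 2 / 4 2 5 7 8 3 9 6 1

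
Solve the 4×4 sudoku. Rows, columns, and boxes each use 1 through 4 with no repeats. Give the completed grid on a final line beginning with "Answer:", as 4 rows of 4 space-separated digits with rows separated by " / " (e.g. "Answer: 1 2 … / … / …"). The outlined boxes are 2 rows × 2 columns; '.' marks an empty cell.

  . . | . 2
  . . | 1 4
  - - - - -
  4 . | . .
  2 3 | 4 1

Step 1. [r1c1∈{1,3}] 1 has one home in col 1: r1c1 ⇒ r1c1=1.
Step 2. [r3c3∈{2,3}] across row 3, 2 lands solely at r3c3. So r3c3=2.
Step 3. [r2c1∈{3}] r2c1's peers cover all but 3. So r2c1=3.
Step 4. [r2c2∈{2}] r2c2's peers cover all but 2 ⇒ r2c2=2.
Step 5. [r1c2∈{4}] only 4 remains possible at r1c2 ⇒ r1c2=4.
Step 6. [r3c2∈{1}] r3c2 is down to just 1 ⇒ r3c2=1.
Step 7. [r1c3∈{3}] nothing but 3 survives at r1c3 ⇒ r1c3=3.
Step 8. [r3c4∈{3}] only 3 remains possible at r3c4 ⇒ r3c4=3.

Answer: 1 4 3 2 / 3 2 1 4 / 4 1 2 3 / 2 3 4 1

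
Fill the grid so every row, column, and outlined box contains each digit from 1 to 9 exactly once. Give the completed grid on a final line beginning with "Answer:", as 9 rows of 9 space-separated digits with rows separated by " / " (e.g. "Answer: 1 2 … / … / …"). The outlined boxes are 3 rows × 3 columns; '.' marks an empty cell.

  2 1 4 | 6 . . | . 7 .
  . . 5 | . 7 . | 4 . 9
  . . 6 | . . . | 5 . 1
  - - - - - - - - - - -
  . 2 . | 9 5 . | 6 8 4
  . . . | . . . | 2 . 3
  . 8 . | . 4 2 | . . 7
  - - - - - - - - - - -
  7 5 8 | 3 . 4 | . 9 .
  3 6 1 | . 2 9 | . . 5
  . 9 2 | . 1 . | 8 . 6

Step 1. [r6c4∈{1}] r6c4's peers cover all but 1, so r6c4=1.
Step 2. [r4c6∈{3,7}] r4c6 is the only open cell in box 5 admitting 3, so r4c6=3.
Step 3. [r3c6∈{8}] r3c6 is down to just 8, so r3c6=8.
Step 4. [r9c8∈{3,4}] 3 has one home in row 9: r9c8, so r9c8=3.
Step 5. [r6c1∈{5,6,9}] across row 6, 6 lands solely at r6c1, so r6c1=6.
Step 6. [r5c1∈{1,4,5,9}] 5 has one home in col 1: r5c1. So r5c1=5.
Step 7. [r5c6∈{6,7}] in col 6, 6 fits only at r5c6, so r5c6=6.
Step 8. [r5c4∈{7,8}] r5c4 is the only open cell in box 5 admitting 7. So r5c4=7.
Step 9. [r1c5∈{3,9}] across row 1, 9 lands solely at r1c5, so r1c5=9.
Step 10. [r3c8∈{2}] r3c8's peers cover all but 2. So r3c8=2.
Step 11. [r9c4∈{5}] r9c4 is down to just 5. So r9c4=5.
Step 12. [r2c2∈{3}] nothing but 3 survives at r2c2, so r2c2=3.
Step 13. [r5c3∈{9}] r5c3 is down to just 9 ⇒ r5c3=9.
Step 14. [r7c9∈{2}] nothing but 2 survives at r7c9. So r7c9=2.
Step 15. [r2c4∈{2}] only 2 remains possible at r2c4, so r2c4=2.
Step 16. [r5c8∈{1}] r5c8's peers cover all but 1 ⇒ r5c8=1.
Step 17. [r6c3∈{3}] r6c3's peers cover all but 3, so r6c3=3.
Step 18. [r9c1∈{4}] nothing but 4 survives at r9c1, so r9c1=4.
Step 19. [r3c1∈{9}] r3c1 is down to just 9 ⇒ r3c1=9.
Step 20. [r3c5∈{3}] r3c5 is down to just 3 ⇒ r3c5=3.
Step 21. [r7c7∈{1}] nothing but 1 survives at r7c7, so r7c7=1.
Step 22. [r2c8∈{6}] nothing but 6 survives at r2c8 ⇒ r2c8=6.
Step 23. [r1c7∈{3}] r1c7 has the single candidate 3. So r1c7=3.
Step 24. [r2c6∈{1}] r2c6 has the single candidate 1. So r2c6=1.
Step 25. [r7c5∈{6}] r7c5's peers cover all but 6. So r7c5=6.
Step 26. [r4c1∈{1}] r4c1 has the single candidate 1. So r4c1=1.
Step 27. [r1c9∈{8}] r1c9 has the single candidate 8 ⇒ r1c9=8.
Step 28. [r8c8∈{4}] r8c8 has the single candidate 4 ⇒ r8c8=4.
Step 29. [r6c7∈{9}] r6c7 has the single candidate 9. So r6c7=9.
Step 30. [r6c8∈{5}] nothing but 5 survives at r6c8. So r6c8=5.
Step 31. [r8c4∈{8}] nothing but 8 survives at r8c4. So r8c4=8.
Step 32. [r5c2∈{4}] nothing but 4 survives at r5c2 ⇒ r5c2=4.
Step 33. [r9c6∈{7}] nothing but 7 survives at r9c6. So r9c6=7.
Step 34. [r2c1∈{8}] only 8 remains possible at r2c1 ⇒ r2c1=8.
Step 35. [r1c6∈{5}] r1c6 is down to just 5 ⇒ r1c6=5.
Step 36. [r4c3∈{7}] nothing but 7 survives at r4c3, so r4c3=7.
Step 37. [r5c5∈{8}] nothing but 8 survives at r5c5. So r5c5=8.
Step 38. [r3c4∈{4}] r3c4 is down to just 4 ⇒ r3c4=4.
Step 39. [r3c2∈{7}] only 7 remains possible at r3c2, so r3c2=7.
Step 40. [r8c7∈{7}] r8c7 is down to just 7 ⇒ r8c7=7.

Answer: 2 1 4 6 9 5 3 7 8 / 8 3 5 2 7 1 4 6 9 / 9 7 6 4 3 8 5 2 1 / 1 2 7 9 5 3 6 8 4 / 5 4 9 7 8 6 2 1 3 / 6 8 3 1 4 2 9 5 7 / 7 5 8 3 6 4 1 9 2 / 3 6 1 8 2 9 7 4 5 / 4 9 2 5 1 7 8 3 6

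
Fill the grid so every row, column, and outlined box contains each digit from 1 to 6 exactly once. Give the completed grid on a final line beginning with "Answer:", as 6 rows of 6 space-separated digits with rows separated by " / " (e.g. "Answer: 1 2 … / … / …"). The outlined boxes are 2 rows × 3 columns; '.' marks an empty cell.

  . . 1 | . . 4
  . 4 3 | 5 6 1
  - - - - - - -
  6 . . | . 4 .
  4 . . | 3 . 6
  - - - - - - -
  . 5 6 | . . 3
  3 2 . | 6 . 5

Step 1. [r1c4∈{2}] r1c4's peers cover all but 2, so r1c4=2.
Step 2. [r3c4∈{1}] only 1 remains possible at r3c4 ⇒ r3c4=1.
Step 3. [r3c6∈{2}] nothing but 2 survives at r3c6, so r3c6=2.
Step 4. [r4c5∈{5}] r4c5 has the single candidate 5, so r4c5=5.
Step 5. [r6c5∈{1}] only 1 remains possible at r6c5, so r6c5=1.
Step 6. [r4c3∈{2}] r4c3 has the single candidate 2 ⇒ r4c3=2.
Step 7. [r3c2∈{3}] nothing but 3 survives at r3c2, so r3c2=3.
Step 8. [r5c1∈{1}] only 1 remains possible at r5c1, so r5c1=1.
Step 9. [r3c3∈{5}] only 5 remains possible at r3c3. So r3c3=5.
Step 10. [r2c1∈{2}] r2c1 is down to just 2 ⇒ r2c1=2.
Step 11. [r4c2∈{1}] only 1 remains possible at r4c2. So r4c2=1.
Step 12. [r5c5∈{2}] nothing but 2 survives at r5c5, so r5c5=2.
Step 13. [r1c1∈{5}] r1c1's peers cover all but 5, so r1c1=5.
Step 14. [r1c2∈{6}] only 6 remains possible at r1c2, so r1c2=6.
Step 15. [r6c3∈{4}] r6c3 has the single candidate 4. So r6c3=4.
Step 16. [r5c4∈{4}] r5c4 has the single candidate 4. So r5c4=4.
Step 17. [r1c5∈{3}] r1c5 is down to just 3, so r1c5=3.

Answer: 5 6 1 2 3 4 / 2 4 3 5 6 1 / 6 3 5 1 4 2 / 4 1 2 3 5 6 / 1 5 6 4 2 3 / 3 2 4 6 1 5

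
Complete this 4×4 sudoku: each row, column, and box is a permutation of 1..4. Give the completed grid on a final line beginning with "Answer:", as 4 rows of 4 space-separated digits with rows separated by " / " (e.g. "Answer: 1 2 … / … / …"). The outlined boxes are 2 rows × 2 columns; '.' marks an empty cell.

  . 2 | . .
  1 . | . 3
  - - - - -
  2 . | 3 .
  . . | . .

Step 1. [r2c2∈{4}] r2c2 has the single candidate 4. So r2c2=4.
Step 2. [r3c4∈{1,4}] in row 3, 4 fits only at r3c4, so r3c4=4.
Step 3. [r4c2∈{1,3}] r4c2 is the only open cell in col 2 admitting 3. So r4c2=3.
Step 4. [r1c4∈{1}] r1c4 has the single candidate 1, so r1c4=1.
Step 5. [r2c3∈{2}] r2c3's peers cover all but 2, so r2c3=2.
Step 6. [r4c1∈{4}] only 4 remains possible at r4c1 ⇒ r4c1=4.
Step 7. [r1c3∈{4}] r1c3 is down to just 4, so r1c3=4.
Step 8. [r4c3∈{1}] r4c3 has the single candidate 1. So r4c3=1.
Step 9. [r3c2∈{1}] nothing but 1 survives at r3c2 ⇒ r3c2=1.
Step 10. [r4c4∈{2}] only 2 remains possible at r4c4 ⇒ r4c4=2.
Step 11. [r1c1∈{3}] nothing but 3 survives at r1c1. So r1c1=3.

Answer: 3 2 4 1 / 1 4 2 3 / 2 1 3 4 / 4 3 1 2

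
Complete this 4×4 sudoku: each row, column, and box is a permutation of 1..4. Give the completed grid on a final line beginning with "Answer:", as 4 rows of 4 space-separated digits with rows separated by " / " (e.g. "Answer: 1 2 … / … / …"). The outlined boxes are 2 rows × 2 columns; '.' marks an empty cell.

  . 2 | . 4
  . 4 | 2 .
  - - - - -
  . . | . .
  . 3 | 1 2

Step 1. [r1c3∈{3}] r1c3 is down to just 3 ⇒ r1c3=3.
Step 2. [r3c1∈{1,2,4}] across row 3, 2 lands solely at r3c1. So r3c1=2.
Step 3. [r1c1∈{1}] r1c1's peers cover all but 1. So r1c1=1.
Step 4. [r3c3∈{4}] only 4 remains possible at r3c3 ⇒ r3c3=4.
Step 5. [r4c1∈{4}] only 4 remains possible at r4c1, so r4c1=4.
Step 6. [r2c4∈{1}] only 1 remains possible at r2c4 ⇒ r2c4=1.
Step 7. [r3c2∈{1}] r3c2 is down to just 1. So r3c2=1.
Step 8. [r2c1∈{3}] r2c1's peers cover all but 3, so r2c1=3.
Step 9. [r3c4∈{3}] r3c4's peers cover all but 3, so r3c4=3.

Answer: 1 2 3 4 / 3 4 2 1 / 2 1 4 3 / 4 3 1 2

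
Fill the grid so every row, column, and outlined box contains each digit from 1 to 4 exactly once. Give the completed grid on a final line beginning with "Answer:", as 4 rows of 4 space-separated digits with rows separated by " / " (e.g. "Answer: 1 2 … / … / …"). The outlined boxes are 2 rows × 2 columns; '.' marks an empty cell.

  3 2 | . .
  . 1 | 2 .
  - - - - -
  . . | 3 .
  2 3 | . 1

Step 1. [r1c4∈{4}] r1c4's peers cover all but 4 ⇒ r1c4=4.
Step 2. [r2c1∈{4}] r2c1 has the single candidate 4 ⇒ r2c1=4.
Step 3. [r2c4∈{3}] nothing but 3 survives at r2c4, so r2c4=3.
Step 4. [r1c3∈{1}] r1c3 is down to just 1. So r1c3=1.
Step 5. [r4c3∈{4}] r4c3 is down to just 4, so r4c3=4.
Step 6. [r3c4∈{2}] r3c4's peers cover all but 2, so r3c4=2.
Step 7. [r3c2∈{4}] nothing but 4 survives at r3c2, so r3c2=4.
Step 8. [r3c1∈{1}] r3c1's peers cover all but 1, so r3c1=1.

Answer: 3 2 1 4 / 4 1 2 3 / 1 4 3 2 / 2 3 4 1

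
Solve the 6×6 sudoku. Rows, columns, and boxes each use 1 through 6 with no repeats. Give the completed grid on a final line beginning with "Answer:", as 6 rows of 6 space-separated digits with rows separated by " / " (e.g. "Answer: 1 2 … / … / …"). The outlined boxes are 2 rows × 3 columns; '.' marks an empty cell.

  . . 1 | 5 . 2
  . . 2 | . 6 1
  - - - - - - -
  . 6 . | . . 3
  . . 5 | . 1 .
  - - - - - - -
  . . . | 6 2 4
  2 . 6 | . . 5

Step 1. [r3c3∈{4}] nothing but 4 survives at r3c3. So r3c3=4.
Step 2. [r1c5∈{3,4}] r1c5 is the only open cell in col 5 admitting 4. So r1c5=4.
Step 3. [r1c2∈{3}] nothing but 3 survives at r1c2. So r1c2=3.
Step 4. [r6c4∈{1,3}] r6c4 is the only open cell in col 4 admitting 1, so r6c4=1.
Step 5. [r5c2∈{1,5}] across col 2, 1 lands solely at r5c2, so r5c2=1.
Step 6. [r2c1∈{4,5}] r2c1 is the only open cell in col 1 admitting 4, so r2c1=4.
Step 7. [r5c1∈{3,5}] row 5 places 5 nowhere but r5c1 ⇒ r5c1=5.
Step 8. [r4c4∈{2,4}] across row 4, 4 lands solely at r4c4. So r4c4=4.
Step 9. [r3c5∈{5}] r3c5 is down to just 5, so r3c5=5.
Step 10. [r3c4∈{2}] r3c4 is down to just 2. So r3c4=2.
Step 11. [r2c4∈{3}] r2c4 has the single candidate 3. So r2c4=3.
Step 12. [r4c2∈{2}] r4c2's peers cover all but 2. So r4c2=2.
Step 13. [r4c1∈{3}] nothing but 3 survives at r4c1 ⇒ r4c1=3.
Step 14. [r5c3∈{3}] only 3 remains possible at r5c3. So r5c3=3.
Step 15. [r2c2∈{5}] r2c2's peers cover all but 5, so r2c2=5.
Step 16. [r6c5∈{3}] r6c5 is down to just 3, so r6c5=3.
Step 17. [r4c6∈{6}] nothing but 6 survives at r4c6. So r4c6=6.
Step 18. [r3c1∈{1}] r3c1's peers cover all but 1 ⇒ r3c1=1.
Step 19. [r1c1∈{6}] nothing but 6 survives at r1c1, so r1c1=6.
Step 20. [r6c2∈{4}] r6c2's peers cover all but 4 ⇒ r6c2=4.

Answer: 6 3 1 5 4 2 / 4 5 2 3 6 1 / 1 6 4 2 5 3 / 3 2 5 4 1 6 / 5 1 3 6 2 4 / 2 4 6 1 3 5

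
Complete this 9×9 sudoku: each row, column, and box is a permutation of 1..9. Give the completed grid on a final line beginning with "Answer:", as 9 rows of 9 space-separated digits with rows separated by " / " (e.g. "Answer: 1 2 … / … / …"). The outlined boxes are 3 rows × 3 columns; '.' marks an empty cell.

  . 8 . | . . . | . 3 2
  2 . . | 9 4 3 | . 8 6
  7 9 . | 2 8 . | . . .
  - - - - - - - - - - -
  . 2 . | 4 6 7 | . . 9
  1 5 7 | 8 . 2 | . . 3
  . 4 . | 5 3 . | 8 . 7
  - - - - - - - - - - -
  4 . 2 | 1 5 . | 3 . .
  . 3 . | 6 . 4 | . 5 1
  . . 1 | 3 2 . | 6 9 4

Step 1. [r3c9∈{5}] nothing but 5 survives at r3c9, so r3c9=5.
Step 2. [r1c6∈{1,5,6}] across col 6, 5 lands solely at r1c6 ⇒ r1c6=5.
Step 3. [r5c7∈{4}] r5c7 has the single candidate 4 ⇒ r5c7=4.
Step 4. [r3c7∈{1}] r3c7 is down to just 1 ⇒ r3c7=1.
Step 5. [r7c6∈{8,9}] row 7 places 9 nowhere but r7c6. So r7c6=9.
Step 6. [r3c3∈{3,4,6}] r3c3 is the only open cell in row 3 admitting 3 ⇒ r3c3=3.
Step 7. [r8c5∈{7}] nothing but 7 survives at r8c5 ⇒ r8c5=7.
Step 8. [r1c1∈{6}] r1c1 has the single candidate 6 ⇒ r1c1=6.
Step 9. [r6c3∈{6,9}] r6c3 is the only open cell in col 3 admitting 6, so r6c3=6.
Step 10. [r8c3∈{8,9}] col 3 places 9 nowhere but r8c3. So r8c3=9.
Step 11. [r8c1∈{8}] only 8 remains possible at r8c1, so r8c1=8.
Step 12. [r1c4∈{7}] only 7 remains possible at r1c4, so r1c4=7.
Step 13. [r6c8∈{1,2}] in row 6, 2 fits only at r6c8. So r6c8=2.
Step 14. [r9c2∈{7}] r9c2 has the single candidate 7. So r9c2=7.
Step 15. [r2c3∈{5}] r2c3 has the single candidate 5. So r2c3=5.
Step 16. [r2c2∈{1}] nothing but 1 survives at r2c2. So r2c2=1.
Step 17. [r5c5∈{9}] r5c5 has the single candidate 9, so r5c5=9.
Step 18. [r5c8∈{6}] only 6 remains possible at r5c8 ⇒ r5c8=6.
Step 19. [r9c6∈{8}] only 8 remains possible at r9c6 ⇒ r9c6=8.
Step 20. [r6c6∈{1}] r6c6 has the single candidate 1 ⇒ r6c6=1.
Step 21. [r1c5∈{1}] r1c5's peers cover all but 1. So r1c5=1.
Step 22. [r2c7∈{7}] only 7 remains possible at r2c7, so r2c7=7.
Step 23. [r3c6∈{6}] r3c6 has the single candidate 6, so r3c6=6.
Step 24. [r3c8∈{4}] nothing but 4 survives at r3c8 ⇒ r3c8=4.
Step 25. [r7c8∈{7}] r7c8's peers cover all but 7, so r7c8=7.
Step 26. [r4c7∈{5}] r4c7's peers cover all but 5. So r4c7=5.
Step 27. [r8c7∈{2}] only 2 remains possible at r8c7 ⇒ r8c7=2.
Step 28. [r4c8∈{1}] r4c8 has the single candidate 1 ⇒ r4c8=1.
Step 29. [r9c1∈{5}] r9c1 has the single candidate 5 ⇒ r9c1=5.
Step 30. [r1c3∈{4}] r1c3 is down to just 4. So r1c3=4.
Step 31. [r7c2∈{6}] only 6 remains possible at r7c2. So r7c2=6.
Step 32. [r4c3∈{8}] r4c3 has the single candidate 8, so r4c3=8.
Step 33. [r7c9∈{8}] r7c9 has the single candidate 8. So r7c9=8.
Step 34. [r4c1∈{3}] nothing but 3 survives at r4c1. So r4c1=3.
Step 35. [r1c7∈{9}] r1c7 has the single candidate 9, so r1c7=9.
Step 36. [r6c1∈{9}] r6c1 is down to just 9. So r6c1=9.

Answer: 6 8 4 7 1 5 9 3 2 / 2 1 5 9 4 3 7 8 6 / 7 9 3 2 8 6 1 4 5 / 3 2 8 4 6 7 5 1 9 / 1 5 7 8 9 2 4 6 3 / 9 4 6 5 3 1 8 2 7 / 4 6 2 1 5 9 3 7 8 / 8 3 9 6 7 4 2 5 1 / 5 7 1 3 2 8 6 9 4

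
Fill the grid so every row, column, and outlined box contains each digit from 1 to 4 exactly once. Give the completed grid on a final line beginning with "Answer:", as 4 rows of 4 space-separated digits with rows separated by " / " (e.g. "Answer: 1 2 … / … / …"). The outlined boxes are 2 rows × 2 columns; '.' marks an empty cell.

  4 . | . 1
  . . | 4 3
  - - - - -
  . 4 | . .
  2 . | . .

Step 1. [r3c1∈{1,3}] col 1 places 3 nowhere but r3c1, so r3c1=3.
Step 2. [r2c2∈{1,2}] across row 2, 2 lands solely at r2c2. So r2c2=2.
Step 3. [r3c3∈{1,2}] in row 3, 1 fits only at r3c3, so r3c3=1.
Step 4. [r4c4∈{4}] r4c4 has the single candidate 4. So r4c4=4.
Step 5. [r2c1∈{1}] r2c1 has the single candidate 1. So r2c1=1.
Step 6. [r4c2∈{1}] r4c2's peers cover all but 1. So r4c2=1.
Step 7. [r1c2∈{3}] r1c2 has the single candidate 3, so r1c2=3.
Step 8. [r3c4∈{2}] r3c4 is down to just 2. So r3c4=2.
Step 9. [r1c3∈{2}] r1c3 is down to just 2, so r1c3=2.
Step 10. [r4c3∈{3}] r4c3's peers cover all but 3 ⇒ r4c3=3.

Answer: 4 3 2 1 / 1 2 4 3 / 3 4 1 2 / 2 1 3 4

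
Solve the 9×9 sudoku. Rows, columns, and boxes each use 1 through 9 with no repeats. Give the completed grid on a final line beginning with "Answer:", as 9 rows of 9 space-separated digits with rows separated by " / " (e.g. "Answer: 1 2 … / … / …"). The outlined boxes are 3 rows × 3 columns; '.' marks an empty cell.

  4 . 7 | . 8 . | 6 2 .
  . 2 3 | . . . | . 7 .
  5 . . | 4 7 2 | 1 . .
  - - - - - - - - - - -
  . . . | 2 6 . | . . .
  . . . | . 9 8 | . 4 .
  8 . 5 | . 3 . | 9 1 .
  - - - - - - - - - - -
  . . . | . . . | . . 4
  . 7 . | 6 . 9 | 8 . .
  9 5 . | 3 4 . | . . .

Step 1. [r6c9∈{2,6,7}] r6c9 is the only open cell in row 6 admitting 2, so r6c9=2.
Step 2. [r5c9∈{3,5,6,7}] 6 has one home in box 6: r5c9 ⇒ r5c9=6.
Step 3. [r9c3∈{1,2,6,8}] in row 9, 8 fits only at r9c3. So r9c3=8.
Step 4. [r2c9∈{5,8,9}] across row 2, 8 lands solely at r2c9. So r2c9=8.
Step 5. [r7c8∈{3,5,6,9}] 9 has one home in row 7: r7c8. So r7c8=9.
Step 6. [r3c8∈{3}] r3c8 has the single candidate 3 ⇒ r3c8=3.
Step 7. [r6c4∈{7}] r6c4's peers cover all but 7. So r6c4=7.
Step 8. [r8c8∈{5}] r8c8 is down to just 5 ⇒ r8c8=5.
Step 9. [r2c6∈{1,5,6}] r2c6 is the only open cell in col 6 admitting 6. So r2c6=6.
Step 10. [r2c1∈{1}] r2c1's peers cover all but 1 ⇒ r2c1=1.
Step 11. [r1c2∈{9}] r1c2 is down to just 9 ⇒ r1c2=9.
Step 12. [r2c5∈{5}] r2c5's peers cover all but 5, so r2c5=5.
Step 13. [r7c1∈{2,3,6}] 6 has one home in col 1: r7c1 ⇒ r7c1=6.
Step 14. [r1c4∈{1}] r1c4's peers cover all but 1, so r1c4=1.
Step 15. [r4c6∈{1,4,5}] in box 5, 1 fits only at r4c6 ⇒ r4c6=1.
Step 16. [r8c3∈{1,2,4}] across row 8, 4 lands solely at r8c3, so r8c3=4.
Step 17. [r9c6∈{7}] r9c6 is down to just 7 ⇒ r9c6=7.
Step 18. [r4c9∈{3,5,7}] in col 9, 7 fits only at r4c9. So r4c9=7.
Step 19. [r4c1∈{3}] r4c1 is down to just 3 ⇒ r4c1=3.
Step 20. [r8c1∈{2}] nothing but 2 survives at r8c1. So r8c1=2.
Step 21. [r7c3∈{1}] r7c3 is down to just 1. So r7c3=1.
Step 22. [r5c4∈{5}] r5c4's peers cover all but 5, so r5c4=5.
Step 23. [r6c2∈{4,6}] 6 has one home in row 6: r6c2 ⇒ r6c2=6.
Step 24. [r8c9∈{1,3}] in row 8, 3 fits only at r8c9 ⇒ r8c9=3.
Step 25. [r7c7∈{2,7}] row 7 places 7 nowhere but r7c7 ⇒ r7c7=7.
Step 26. [r7c6∈{5}] only 5 remains possible at r7c6. So r7c6=5.
Step 27. [r3c3∈{6}] r3c3's peers cover all but 6. So r3c3=6.
Step 28. [r2c7∈{4}] only 4 remains possible at r2c7. So r2c7=4.
Step 29. [r7c5∈{2}] r7c5 has the single candidate 2. So r7c5=2.
Step 30. [r1c6∈{3}] only 3 remains possible at r1c6 ⇒ r1c6=3.
Step 31. [r5c2∈{1}] r5c2's peers cover all but 1, so r5c2=1.
Step 32. [r5c3∈{2}] r5c3's peers cover all but 2 ⇒ r5c3=2.
Step 33. [r1c9∈{5}] r1c9 has the single candidate 5, so r1c9=5.
Step 34. [r4c7∈{5}] r4c7 is down to just 5 ⇒ r4c7=5.
Step 35. [r5c7∈{3}] r5c7's peers cover all but 3, so r5c7=3.
Step 36. [r4c2∈{4}] only 4 remains possible at r4c2 ⇒ r4c2=4.
Step 37. [r8c5∈{1}] r8c5 has the single candidate 1, so r8c5=1.
Step 38. [r4c3∈{9}] r4c3 has the single candidate 9. So r4c3=9.
Step 39. [r7c2∈{3}] r7c2 is down to just 3, so r7c2=3.
Step 40. [r9c8∈{6}] r9c8's peers cover all but 6, so r9c8=6.
Step 41. [r7c4∈{8}] nothing but 8 survives at r7c4 ⇒ r7c4=8.
Step 42. [r9c9∈{1}] nothing but 1 survives at r9c9, so r9c9=1.
Step 43. [r5c1∈{7}] nothing but 7 survives at r5c1, so r5c1=7.
Step 44. [r9c7∈{2}] r9c7 is down to just 2 ⇒ r9c7=2.
Step 45. [r4c8∈{8}] r4c8 has the single candidate 8. So r4c8=8.
Step 46. [r2c4∈{9}] r2c4 has the single candidate 9, so r2c4=9.
Step 47. [r3c2∈{8}] r3c2 is down to just 8. So r3c2=8.
Step 48. [r3c9∈{9}] r3c9 has the single candidate 9. So r3c9=9.
Step 49. [r6c6∈{4}] r6c6's peers cover all but 4 ⇒ r6c6=4.

Answer: 4 9 7 1 8 3 6 2 5 / 1 2 3 9 5 6 4 7 8 / 5 8 6 4 7 2 1 3 9 / 3 4 9 2 6 1 5 8 7 / 7 1 2 5 9 8 3 4 6 / 8 6 5 7 3 4 9 1 2 / 6 3 1 8 2 5 7 9 4 / 2 7 4 6 1 9 8 5 3 / 9 5 8 3 4 7 2 6 1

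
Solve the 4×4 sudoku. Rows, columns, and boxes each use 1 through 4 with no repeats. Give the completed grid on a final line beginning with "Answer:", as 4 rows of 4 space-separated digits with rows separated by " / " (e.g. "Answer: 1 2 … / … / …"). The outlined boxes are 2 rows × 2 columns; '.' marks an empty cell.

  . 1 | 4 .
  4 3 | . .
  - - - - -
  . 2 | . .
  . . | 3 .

Step 1. [r4c4∈{1,2,4}] in row 4, 2 fits only at r4c4, so r4c4=2.
Step 2. [r3c3∈{1}] r3c3 is down to just 1 ⇒ r3c3=1.
Step 3. [r3c4∈{4}] r3c4 is down to just 4. So r3c4=4.
Step 4. [r1c4∈{3}] r1c4 has the single candidate 3 ⇒ r1c4=3.
Step 5. [r1c1∈{2}] nothing but 2 survives at r1c1. So r1c1=2.
Step 6. [r4c1∈{1}] only 1 remains possible at r4c1, so r4c1=1.
Step 7. [r2c4∈{1}] only 1 remains possible at r2c4 ⇒ r2c4=1.
Step 8. [r4c2∈{4}] r4c2 is down to just 4, so r4c2=4.
Step 9. [r3c1∈{3}] r3c1 is down to just 3 ⇒ r3c1=3.
Step 10. [r2c3∈{2}] only 2 remains possible at r2c3 ⇒ r2c3=2.

Answer: 2 1 4 3 / 4 3 2 1 / 3 2 1 4 / 1 4 3 2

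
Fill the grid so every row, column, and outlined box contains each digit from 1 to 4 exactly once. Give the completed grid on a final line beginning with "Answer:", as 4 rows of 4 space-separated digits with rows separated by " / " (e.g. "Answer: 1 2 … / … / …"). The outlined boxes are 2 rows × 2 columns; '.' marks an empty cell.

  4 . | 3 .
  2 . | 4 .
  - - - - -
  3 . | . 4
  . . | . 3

Step 1. [r1c2∈{1}] r1c2 is down to just 1. So r1c2=1.
Step 2. [r3c2∈{2}] r3c2's peers cover all but 2. So r3c2=2.
Step 3. [r3c3∈{1}] r3c3 is down to just 1. So r3c3=1.
Step 4. [r2c4∈{1}] nothing but 1 survives at r2c4. So r2c4=1.
Step 5. [r1c4∈{2}] nothing but 2 survives at r1c4, so r1c4=2.
Step 6. [r4c2∈{4}] only 4 remains possible at r4c2, so r4c2=4.
Step 7. [r4c1∈{1}] only 1 remains possible at r4c1. So r4c1=1.
Step 8. [r4c3∈{2}] r4c3 is down to just 2. So r4c3=2.
Step 9. [r2c2∈{3}] nothing but 3 survives at r2c2 ⇒ r2c2=3.

Answer: 4 1 3 2 / 2 3 4 1 / 3 2 1 4 / 1 4 2 3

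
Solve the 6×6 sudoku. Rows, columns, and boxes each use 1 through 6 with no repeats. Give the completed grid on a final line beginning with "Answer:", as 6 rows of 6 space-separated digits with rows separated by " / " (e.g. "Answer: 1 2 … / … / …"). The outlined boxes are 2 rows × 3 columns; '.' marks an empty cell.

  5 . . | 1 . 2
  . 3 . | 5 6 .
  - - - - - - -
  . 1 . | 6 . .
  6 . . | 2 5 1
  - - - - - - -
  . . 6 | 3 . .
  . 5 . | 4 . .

Step 1. [r1c3∈{4}] only 4 remains possible at r1c3, so r1c3=4.
Step 2. [r5c2∈{2,4}] in col 2, 2 fits only at r5c2. So r5c2=2.
Step 3. [r3c6∈{3,4}] col 6 places 3 nowhere but r3c6, so r3c6=3.
Step 4. [r5c5∈{1}] nothing but 1 survives at r5c5. So r5c5=1.
Step 5. [r6c1∈{1,3}] in col 1, 3 fits only at r6c1, so r6c1=3.
Step 6. [r2c1∈{1,2}] col 1 places 1 nowhere but r2c1 ⇒ r2c1=1.
Step 7. [r3c1∈{2,4}] r3c1 is the only open cell in col 1 admitting 2. So r3c1=2.
Step 8. [r5c6∈{5}] r5c6 is down to just 5. So r5c6=5.
Step 9. [r4c2∈{4}] only 4 remains possible at r4c2. So r4c2=4.
Step 10. [r5c1∈{4}] r5c1 has the single candidate 4 ⇒ r5c1=4.
Step 11. [r1c2∈{6}] only 6 remains possible at r1c2. So r1c2=6.
Step 12. [r3c3∈{5}] only 5 remains possible at r3c3, so r3c3=5.
Step 13. [r4c3∈{3}] only 3 remains possible at r4c3. So r4c3=3.
Step 14. [r6c3∈{1}] r6c3 is down to just 1, so r6c3=1.
Step 15. [r2c6∈{4}] nothing but 4 survives at r2c6, so r2c6=4.
Step 16. [r1c5∈{3}] nothing but 3 survives at r1c5 ⇒ r1c5=3.
Step 17. [r2c3∈{2}] only 2 remains possible at r2c3, so r2c3=2.
Step 18. [r6c6∈{6}] r6c6 is down to just 6, so r6c6=6.
Step 19. [r6c5∈{2}] r6c5 is down to just 2, so r6c5=2.
Step 20. [r3c5∈{4}] r3c5 has the single candidate 4 ⇒ r3c5=4.

Answer: 5 6 4 1 3 2 / 1 3 2 5 6 4 / 2 1 5 6 4 3 / 6 4 3 2 5 1 / 4 2 6 3 1 5 / 3 5 1 4 2 6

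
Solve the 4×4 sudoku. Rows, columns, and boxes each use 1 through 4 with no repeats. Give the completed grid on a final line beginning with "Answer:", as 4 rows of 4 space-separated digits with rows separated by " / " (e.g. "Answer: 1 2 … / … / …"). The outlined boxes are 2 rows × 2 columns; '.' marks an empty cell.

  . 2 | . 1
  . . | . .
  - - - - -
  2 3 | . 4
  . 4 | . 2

Step 1. [r4c3∈{1,3}] in row 4, 3 fits only at r4c3 ⇒ r4c3=3.
Step 2. [r1c1∈{3,4}] 3 has one home in row 1: r1c1, so r1c1=3.
Step 3. [r2c1∈{1,4}] in col 1, 4 fits only at r2c1. So r2c1=4.
Step 4. [r1c3∈{4}] only 4 remains possible at r1c3, so r1c3=4.
Step 5. [r4c1∈{1}] nothing but 1 survives at r4c1, so r4c1=1.
Step 6. [r3c3∈{1}] r3c3's peers cover all but 1, so r3c3=1.
Step 7. [r2c3∈{2}] r2c3 is down to just 2, so r2c3=2.
Step 8. [r2c2∈{1}] only 1 remains possible at r2c2, so r2c2=1.
Step 9. [r2c4∈{3}] only 3 remains possible at r2c4, so r2c4=3.

Answer: 3 2 4 1 / 4 1 2 3 / 2 3 1 4 / 1 4 3 2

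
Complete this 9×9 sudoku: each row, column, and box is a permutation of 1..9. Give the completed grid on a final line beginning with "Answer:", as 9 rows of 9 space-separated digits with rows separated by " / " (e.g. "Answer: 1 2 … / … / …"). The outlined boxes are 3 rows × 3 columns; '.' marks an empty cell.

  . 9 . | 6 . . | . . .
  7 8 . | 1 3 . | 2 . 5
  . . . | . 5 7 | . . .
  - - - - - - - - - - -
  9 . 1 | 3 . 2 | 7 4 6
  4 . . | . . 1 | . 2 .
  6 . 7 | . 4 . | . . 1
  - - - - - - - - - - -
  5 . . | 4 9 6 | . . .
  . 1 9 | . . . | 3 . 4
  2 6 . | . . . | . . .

Step 1. [r5c3∈{3,5,8}] box 4 places 8 nowhere but r5c3, so r5c3=8.
Step 2. [r3c7∈{1,4,6,8,9}] r3c7 is the only open cell in col 7 admitting 6. So r3c7=6.
Step 3. [r4c5∈{8}] nothing but 8 survives at r4c5. So r4c5=8.
Step 4. [r2c8∈{9}] r2c8 is down to just 9. So r2c8=9.
Step 5. [r3c2∈{2,3,4}] 4 has one home in col 2: r3c2. So r3c2=4.
Step 6. [r6c6∈{5,9}] col 6 places 9 nowhere but r6c6 ⇒ r6c6=9.
Step 7. [r6c4∈{5}] r6c4 has the single candidate 5, so r6c4=5.
Step 8. [r7c3∈{3}] r7c3's peers cover all but 3 ⇒ r7c3=3.
Step 9. [r6c7∈{8}] r6c7's peers cover all but 8 ⇒ r6c7=8.
Step 10. [r6c8∈{3}] r6c8's peers cover all but 3, so r6c8=3.
Step 11. [r7c7∈{1}] r7c7 has the single candidate 1. So r7c7=1.
Step 12. [r8c8∈{5,6,7,8}] r8c8 is the only open cell in row 8 admitting 6, so r8c8=6.
Step 13. [r9c8∈{5,7,8}] r9c8 is the only open cell in col 8 admitting 5. So r9c8=5.
Step 14. [r5c4∈{7}] r5c4 is down to just 7 ⇒ r5c4=7.
Step 15. [r9c4∈{8}] only 8 remains possible at r9c4 ⇒ r9c4=8.
Step 16. [r1c5∈{2}] r1c5's peers cover all but 2 ⇒ r1c5=2.
Step 17. [r1c6∈{4,8}] across col 6, 8 lands solely at r1c6. So r1c6=8.
Step 18. [r7c9∈{2,7,8}] row 7 places 2 nowhere but r7c9, so r7c9=2.
Step 19. [r9c7∈{9}] nothing but 9 survives at r9c7, so r9c7=9.
Step 20. [r9c9∈{7}] nothing but 7 survives at r9c9. So r9c9=7.
Step 21. [r3c9∈{3,8}] 8 has one home in col 9: r3c9 ⇒ r3c9=8.
Step 22. [r3c1∈{1,3}] across row 3, 3 lands solely at r3c1. So r3c1=3.
Step 23. [r1c8∈{1,7}] across row 1, 7 lands solely at r1c8, so r1c8=7.
Step 24. [r5c7∈{5}] r5c7 is down to just 5 ⇒ r5c7=5.
Step 25. [r1c9∈{3}] r1c9 has the single candidate 3. So r1c9=3.
Step 26. [r9c3∈{4}] r9c3's peers cover all but 4. So r9c3=4.
Step 27. [r1c3∈{5}] r1c3 is down to just 5 ⇒ r1c3=5.
Step 28. [r4c2∈{5}] nothing but 5 survives at r4c2. So r4c2=5.
Step 29. [r1c1∈{1}] r1c1 has the single candidate 1, so r1c1=1.
Step 30. [r8c5∈{7}] nothing but 7 survives at r8c5, so r8c5=7.
Step 31. [r6c2∈{2}] r6c2's peers cover all but 2 ⇒ r6c2=2.
Step 32. [r7c2∈{7}] only 7 remains possible at r7c2 ⇒ r7c2=7.
Step 33. [r9c5∈{1}] nothing but 1 survives at r9c5, so r9c5=1.
Step 34. [r2c3∈{6}] r2c3's peers cover all but 6. So r2c3=6.
Step 35. [r3c4∈{9}] r3c4 is down to just 9 ⇒ r3c4=9.
Step 36. [r2c6∈{4}] only 4 remains possible at r2c6 ⇒ r2c6=4.
Step 37. [r1c7∈{4}] r1c7's peers cover all but 4, so r1c7=4.
Step 38. [r3c8∈{1}] r3c8 has the single candidate 1. So r3c8=1.
Step 39. [r5c2∈{3}] r5c2's peers cover all but 3, so r5c2=3.
Step 40. [r5c9∈{9}] r5c9 is down to just 9 ⇒ r5c9=9.
Step 41. [r5c5∈{6}] only 6 remains possible at r5c5, so r5c5=6.
Step 42. [r8c6∈{5}] r8c6 is down to just 5 ⇒ r8c6=5.
Step 43. [r7c8∈{8}] r7c8's peers cover all but 8. So r7c8=8.
Step 44. [r8c1∈{8}] r8c1 has the single candidate 8. So r8c1=8.
Step 45. [r9c6∈{3}] r9c6's peers cover all but 3, so r9c6=3.
Step 46. [r3c3∈{2}] r3c3 is down to just 2 ⇒ r3c3=2.
Step 47. [r8c4∈{2}] nothing but 2 survives at r8c4. So r8c4=2.

Answer: 1 9 5 6 2 8 4 7 3 / 7 8 6 1 3 4 2 9 5 / 3 4 2 9 5 7 6 1 8 / 9 5 1 3 8 2 7 4 6 / 4 3 8 7 6 1 5 2 9 / 6 2 7 5 4 9 8 3 1 / 5 7 3 4 9 6 1 8 2 / 8 1 9 2 7 5 3 6 4 / 2 6 4 8 1 3 9 5 7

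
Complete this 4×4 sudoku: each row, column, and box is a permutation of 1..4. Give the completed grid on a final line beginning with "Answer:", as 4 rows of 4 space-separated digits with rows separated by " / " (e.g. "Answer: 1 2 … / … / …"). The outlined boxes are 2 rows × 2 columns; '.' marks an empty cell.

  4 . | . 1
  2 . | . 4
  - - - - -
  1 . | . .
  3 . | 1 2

Step 1. [r2c3∈{3}] nothing but 3 survives at r2c3 ⇒ r2c3=3.
Step 2. [r3c3∈{4}] only 4 remains possible at r3c3 ⇒ r3c3=4.
Step 3. [r3c4∈{3}] only 3 remains possible at r3c4 ⇒ r3c4=3.
Step 4. [r1c2∈{3}] r1c2 has the single candidate 3 ⇒ r1c2=3.
Step 5. [r2c2∈{1}] r2c2 has the single candidate 1 ⇒ r2c2=1.
Step 6. [r3c2∈{2}] r3c2 is down to just 2. So r3c2=2.
Step 7. [r4c2∈{4}] nothing but 4 survives at r4c2 ⇒ r4c2=4.
Step 8. [r1c3∈{2}] r1c3 has the single candidate 2. So r1c3=2.

Answer: 4 3 2 1 / 2 1 3 4 / 1 2 4 3 / 3 4 1 2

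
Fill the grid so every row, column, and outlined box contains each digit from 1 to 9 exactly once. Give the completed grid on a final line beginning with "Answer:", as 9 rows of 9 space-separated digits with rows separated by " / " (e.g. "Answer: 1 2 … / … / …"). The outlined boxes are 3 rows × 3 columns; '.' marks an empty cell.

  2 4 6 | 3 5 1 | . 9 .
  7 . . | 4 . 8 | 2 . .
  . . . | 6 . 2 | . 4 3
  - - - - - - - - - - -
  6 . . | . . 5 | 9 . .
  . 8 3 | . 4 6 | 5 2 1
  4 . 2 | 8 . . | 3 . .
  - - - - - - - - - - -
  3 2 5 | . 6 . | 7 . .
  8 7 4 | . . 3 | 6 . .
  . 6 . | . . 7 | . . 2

Step 1. [r2c5∈{9}] r2c5 is down to just 9, so r2c5=9.
Step 2. [r2c3∈{1}] only 1 remains possible at r2c3 ⇒ r2c3=1.
Step 3. [r9c1∈{1,9}] across col 1, 1 lands solely at r9c1. So r9c1=1.
Step 4. [r5c4∈{7,9}] 7 has one home in row 5: r5c4 ⇒ r5c4=7.
Step 5. [r6c2∈{1,5,9}] across row 6, 5 lands solely at r6c2, so r6c2=5.
Step 6. [r6c5∈{1}] r6c5 is down to just 1 ⇒ r6c5=1.
Step 7. [r4c9∈{4,7,8}] row 4 places 4 nowhere but r4c9. So r4c9=4.
Step 8. [r1c7∈{8}] only 8 remains possible at r1c7. So r1c7=8.
Step 9. [r4c8∈{7,8}] across row 4, 8 lands solely at r4c8. So r4c8=8.
Step 10. [r6c8∈{6,7}] 7 has one home in col 8: r6c8, so r6c8=7.
Step 11. [r7c8∈{1}] r7c8's peers cover all but 1 ⇒ r7c8=1.
Step 12. [r8c8∈{5}] r8c8's peers cover all but 5 ⇒ r8c8=5.
Step 13. [r7c4∈{9}] r7c4's peers cover all but 9. So r7c4=9.
Step 14. [r3c2∈{9}] r3c2's peers cover all but 9, so r3c2=9.
Step 15. [r4c4∈{2}] only 2 remains possible at r4c4. So r4c4=2.
Step 16. [r6c9∈{6}] r6c9's peers cover all but 6 ⇒ r6c9=6.
Step 17. [r7c6∈{4}] r7c6 is down to just 4, so r7c6=4.
Step 18. [r4c2∈{1}] r4c2 has the single candidate 1 ⇒ r4c2=1.
Step 19. [r9c4∈{5}] only 5 remains possible at r9c4 ⇒ r9c4=5.
Step 20. [r3c7∈{1}] only 1 remains possible at r3c7 ⇒ r3c7=1.
Step 21. [r8c4∈{1}] nothing but 1 survives at r8c4, so r8c4=1.
Step 22. [r3c5∈{7}] r3c5's peers cover all but 7 ⇒ r3c5=7.
Step 23. [r3c1∈{5}] only 5 remains possible at r3c1, so r3c1=5.
Step 24. [r2c2∈{3}] only 3 remains possible at r2c2, so r2c2=3.
Step 25. [r4c5∈{3}] r4c5 has the single candidate 3 ⇒ r4c5=3.
Step 26. [r2c9∈{5}] r2c9 is down to just 5. So r2c9=5.
Step 27. [r5c1∈{9}] r5c1's peers cover all but 9, so r5c1=9.
Step 28. [r9c8∈{3}] r9c8 has the single candidate 3. So r9c8=3.
Step 29. [r1c9∈{7}] r1c9 is down to just 7, so r1c9=7.
Step 30. [r9c7∈{4}] r9c7's peers cover all but 4 ⇒ r9c7=4.
Step 31. [r8c5∈{2}] r8c5 is down to just 2 ⇒ r8c5=2.
Step 32. [r3c3∈{8}] only 8 remains possible at r3c3. So r3c3=8.
Step 33. [r2c8∈{6}] r2c8 is down to just 6 ⇒ r2c8=6.
Step 34. [r4c3∈{7}] r4c3 has the single candidate 7, so r4c3=7.
Step 35. [r6c6∈{9}] nothing but 9 survives at r6c6 ⇒ r6c6=9.
Step 36. [r7c9∈{8}] r7c9 is down to just 8, so r7c9=8.
Step 37. [r9c3∈{9}] only 9 remains possible at r9c3, so r9c3=9.
Step 38. [r8c9∈{9}] r8c9 is down to just 9, so r8c9=9.
Step 39. [r9c5∈{8}] nothing but 8 survives at r9c5. So r9c5=8.

Answer: 2 4 6 3 5 1 8 9 7 / 7 3 1 4 9 8 2 6 5 / 5 9 8 6 7 2 1 4 3 / 6 1 7 2 3 5 9 8 4 / 9 8 3 7 4 6 5 2 1 / 4 5 2 8 1 9 3 7 6 / 3 2 5 9 6 4 7 1 8 / 8 7 4 1 2 3 6 5 9 / 1 6 9 5 8 7 4 3 2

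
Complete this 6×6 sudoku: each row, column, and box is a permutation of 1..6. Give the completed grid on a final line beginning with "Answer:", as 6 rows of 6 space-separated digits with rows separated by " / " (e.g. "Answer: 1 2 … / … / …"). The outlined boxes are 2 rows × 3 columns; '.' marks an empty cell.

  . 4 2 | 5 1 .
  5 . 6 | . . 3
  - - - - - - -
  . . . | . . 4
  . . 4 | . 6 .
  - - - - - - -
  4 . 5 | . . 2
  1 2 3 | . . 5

Step 1. [r5c4∈{1,3,6}] r5c4 is the only open cell in row 5 admitting 1 ⇒ r5c4=1.
Step 2. [r3c5∈{2,3,5}] in col 5, 5 fits only at r3c5. So r3c5=5.
Step 3. [r3c1∈{2,3,6}] r3c1 is the only open cell in col 1 admitting 6, so r3c1=6.
Step 4. [r3c4∈{2,3}] in row 3, 2 fits only at r3c4. So r3c4=2.
Step 5. [r3c2∈{1,3}] 3 has one home in row 3: r3c2 ⇒ r3c2=3.
Step 6. [r2c4∈{4}] only 4 remains possible at r2c4 ⇒ r2c4=4.
Step 7. [r4c2∈{1,5}] row 4 places 5 nowhere but r4c2 ⇒ r4c2=5.
Step 8. [r5c2∈{6}] r5c2 is down to just 6, so r5c2=6.
Step 9. [r6c4∈{6}] only 6 remains possible at r6c4. So r6c4=6.
Step 10. [r4c4∈{3}] r4c4's peers cover all but 3, so r4c4=3.
Step 11. [r6c5∈{4}] only 4 remains possible at r6c5. So r6c5=4.
Step 12. [r2c2∈{1}] r2c2's peers cover all but 1. So r2c2=1.
Step 13. [r1c1∈{3}] nothing but 3 survives at r1c1 ⇒ r1c1=3.
Step 14. [r4c1∈{2}] r4c1 has the single candidate 2. So r4c1=2.
Step 15. [r3c3∈{1}] only 1 remains possible at r3c3, so r3c3=1.
Step 16. [r1c6∈{6}] r1c6's peers cover all but 6 ⇒ r1c6=6.
Step 17. [r5c5∈{3}] r5c5 is down to just 3 ⇒ r5c5=3.
Step 18. [r4c6∈{1}] nothing but 1 survives at r4c6, so r4c6=1.
Step 19. [r2c5∈{2}] only 2 remains possible at r2c5 ⇒ r2c5=2.

Answer: 3 4 2 5 1 6 / 5 1 6 4 2 3 / 6 3 1 2 5 4 / 2 5 4 3 6 1 / 4 6 5 1 3 2 / 1 2 3 6 4 5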